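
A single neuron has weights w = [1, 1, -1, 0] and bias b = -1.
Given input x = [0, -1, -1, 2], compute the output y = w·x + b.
y = -1

y = (1)(0) + (1)(-1) + (-1)(-1) + (0)(2) + -1 = -1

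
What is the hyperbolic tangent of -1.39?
-0.8832

tanh(-1.39) = (e^(-1.39) - e^(1.39))/(e^(-1.39) + e^(1.39)) = -0.8832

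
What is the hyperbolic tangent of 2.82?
0.9929

tanh(2.82) = (e^(2.82) - e^(-2.82))/(e^(2.82) + e^(-2.82)) = 0.9929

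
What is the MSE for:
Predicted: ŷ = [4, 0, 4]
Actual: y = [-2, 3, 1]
MSE = 18

MSE = (1/3)((4--2)² + (0-3)² + (4-1)²) = (1/3)(36 + 9 + 9) = 18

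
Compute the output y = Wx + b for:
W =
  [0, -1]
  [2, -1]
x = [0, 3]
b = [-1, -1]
y = [-4, -4]

Wx = [0×0 + -1×3, 2×0 + -1×3]
   = [-3, -3]
y = Wx + b = [-3 + -1, -3 + -1] = [-4, -4]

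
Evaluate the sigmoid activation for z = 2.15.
0.8957

sigmoid(2.15) = 1/(1 + e^(-2.15)) = 1/(1 + 0.1165) = 0.8957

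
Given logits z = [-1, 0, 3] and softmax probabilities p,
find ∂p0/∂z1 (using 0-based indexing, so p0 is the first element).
∂p0/∂z1 = -0.0007993

p = softmax(z) = [0.01715, 0.04661, 0.9362]
p0 = 0.01715, p1 = 0.04661

∂p0/∂z1 = -p0 × p1 = -0.01715 × 0.04661 = -0.0007993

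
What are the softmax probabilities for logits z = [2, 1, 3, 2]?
p = [0.1966, 0.0723, 0.5344, 0.1966]

exp(z) = [7.389, 2.718, 20.09, 7.389]
Sum = 37.58
p = [0.1966, 0.0723, 0.5344, 0.1966]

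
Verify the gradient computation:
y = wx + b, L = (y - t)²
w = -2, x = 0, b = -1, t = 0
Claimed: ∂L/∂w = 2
Incorrect

y = (-2)(0) + -1 = -1
∂L/∂y = 2(y - t) = 2(-1 - 0) = -2
∂y/∂w = x = 0
∂L/∂w = -2 × 0 = 0

Claimed value: 2
Incorrect: The correct gradient is 0.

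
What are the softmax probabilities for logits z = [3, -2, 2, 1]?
p = [0.6623, 0.0045, 0.2436, 0.0896]

exp(z) = [20.09, 0.1353, 7.389, 2.718]
Sum = 30.33
p = [0.6623, 0.0045, 0.2436, 0.0896]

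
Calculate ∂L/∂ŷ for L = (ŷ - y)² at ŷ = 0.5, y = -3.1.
∂L/∂ŷ = 7.2

∂L/∂ŷ = 2(ŷ - y) = 2(0.5 - -3.1) = 2(3.6) = 7.2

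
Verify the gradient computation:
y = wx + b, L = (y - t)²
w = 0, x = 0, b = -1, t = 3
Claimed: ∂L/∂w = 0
Correct

y = (0)(0) + -1 = -1
∂L/∂y = 2(y - t) = 2(-1 - 3) = -8
∂y/∂w = x = 0
∂L/∂w = -8 × 0 = 0

Claimed value: 0
Correct: The correct gradient is 0.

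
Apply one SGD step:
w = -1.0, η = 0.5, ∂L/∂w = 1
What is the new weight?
w_new = -1.5

w_new = w - η·∂L/∂w = -1.0 - 0.5×(1) = -1.0 - (0.5) = -1.5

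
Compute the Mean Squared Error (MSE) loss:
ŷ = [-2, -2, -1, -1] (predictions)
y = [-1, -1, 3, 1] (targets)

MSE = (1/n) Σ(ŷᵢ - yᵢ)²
MSE = 5.5

MSE = (1/4)((-2--1)² + (-2--1)² + (-1-3)² + (-1-1)²) = (1/4)(1 + 1 + 16 + 4) = 5.5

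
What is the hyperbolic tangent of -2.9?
-0.994

tanh(-2.9) = (e^(-2.9) - e^(2.9))/(e^(-2.9) + e^(2.9)) = -0.994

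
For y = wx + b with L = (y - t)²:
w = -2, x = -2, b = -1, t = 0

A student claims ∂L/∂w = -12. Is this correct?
Correct

y = (-2)(-2) + -1 = 3
∂L/∂y = 2(y - t) = 2(3 - 0) = 6
∂y/∂w = x = -2
∂L/∂w = 6 × -2 = -12

Claimed value: -12
Correct: The correct gradient is -12.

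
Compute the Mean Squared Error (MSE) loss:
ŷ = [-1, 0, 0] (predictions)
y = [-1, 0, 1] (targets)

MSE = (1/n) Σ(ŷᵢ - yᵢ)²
MSE = 0.3333

MSE = (1/3)((-1--1)² + (0-0)² + (0-1)²) = (1/3)(0 + 0 + 1) = 0.3333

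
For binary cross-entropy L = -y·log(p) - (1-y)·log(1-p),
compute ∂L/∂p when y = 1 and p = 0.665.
∂L/∂p = -1.504

∂L/∂p = -y/p + (1-y)/(1-p) = -1/0.665 + 0 = -1.504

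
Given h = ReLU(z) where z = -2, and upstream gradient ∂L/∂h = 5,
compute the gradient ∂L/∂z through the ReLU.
∂L/∂z = 0

h = ReLU(-2) = 0
Since z < 0: ∂h/∂z = 0
∂L/∂z = ∂L/∂h · ∂h/∂z = 5 × 0 = 0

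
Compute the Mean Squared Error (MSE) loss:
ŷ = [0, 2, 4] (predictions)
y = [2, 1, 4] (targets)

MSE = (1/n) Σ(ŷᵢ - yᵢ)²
MSE = 1.667

MSE = (1/3)((0-2)² + (2-1)² + (4-4)²) = (1/3)(4 + 1 + 0) = 1.667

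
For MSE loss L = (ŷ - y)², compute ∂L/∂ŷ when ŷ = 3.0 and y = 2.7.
∂L/∂ŷ = 0.6

∂L/∂ŷ = 2(ŷ - y) = 2(3.0 - 2.7) = 2(0.3) = 0.6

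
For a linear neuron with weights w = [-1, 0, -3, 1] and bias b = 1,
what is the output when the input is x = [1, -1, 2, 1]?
y = -5

y = (-1)(1) + (0)(-1) + (-3)(2) + (1)(1) + 1 = -5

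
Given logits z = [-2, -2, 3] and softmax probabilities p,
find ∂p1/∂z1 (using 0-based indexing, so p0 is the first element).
∂p1/∂z1 = 0.006604

p = softmax(z) = [0.006648, 0.006648, 0.9867]
p1 = 0.006648

∂p1/∂z1 = p1(1 - p1) = 0.006648 × (1 - 0.006648) = 0.006604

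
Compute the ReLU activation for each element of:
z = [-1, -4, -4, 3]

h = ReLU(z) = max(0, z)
h = [0, 0, 0, 3]

ReLU applied element-wise: max(0,-1)=0, max(0,-4)=0, max(0,-4)=0, max(0,3)=3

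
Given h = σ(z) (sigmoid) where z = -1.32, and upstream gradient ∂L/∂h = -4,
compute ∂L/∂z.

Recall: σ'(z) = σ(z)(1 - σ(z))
∂L/∂z = -0.6655

σ(-1.32) = 0.2108
σ'(-1.32) = σ(-1.32)(1 - σ(-1.32)) = 0.2108 × 0.7892 = 0.1664
∂L/∂z = ∂L/∂h · σ'(z) = -4 × 0.1664 = -0.6655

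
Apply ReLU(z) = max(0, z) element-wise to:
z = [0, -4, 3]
h = [0, 0, 3]

ReLU applied element-wise: max(0,0)=0, max(0,-4)=0, max(0,3)=3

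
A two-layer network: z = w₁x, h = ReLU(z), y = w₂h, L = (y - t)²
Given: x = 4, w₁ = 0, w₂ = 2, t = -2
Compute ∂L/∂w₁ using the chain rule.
∂L/∂w₁ = 0

Forward pass:
z = w₁x = 0×4 = 0
h = ReLU(0) = 0
y = w₂h = 2×0 = 0

Backward pass:
∂L/∂y = 2(y - t) = 2(0 - -2) = 4
∂y/∂h = w₂ = 2
∂h/∂z = 0 (ReLU derivative)
∂z/∂w₁ = x = 4

∂L/∂w₁ = 4 × 2 × 0 × 4 = 0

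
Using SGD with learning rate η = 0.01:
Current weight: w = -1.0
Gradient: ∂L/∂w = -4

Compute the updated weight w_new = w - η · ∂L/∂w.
w_new = -0.96

w_new = w - η·∂L/∂w = -1.0 - 0.01×(-4) = -1.0 - (-0.04) = -0.96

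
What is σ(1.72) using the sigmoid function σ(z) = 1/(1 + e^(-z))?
0.8481

sigmoid(1.72) = 1/(1 + e^(-1.72)) = 1/(1 + 0.1791) = 0.8481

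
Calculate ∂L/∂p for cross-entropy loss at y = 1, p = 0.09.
∂L/∂p = -11.11

∂L/∂p = -y/p + (1-y)/(1-p) = -1/0.09 + 0 = -11.11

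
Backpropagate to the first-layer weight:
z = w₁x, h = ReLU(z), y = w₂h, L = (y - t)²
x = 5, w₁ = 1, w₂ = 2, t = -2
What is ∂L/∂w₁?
∂L/∂w₁ = 240

Forward pass:
z = w₁x = 1×5 = 5
h = ReLU(5) = 5
y = w₂h = 2×5 = 10

Backward pass:
∂L/∂y = 2(y - t) = 2(10 - -2) = 24
∂y/∂h = w₂ = 2
∂h/∂z = 1 (ReLU derivative)
∂z/∂w₁ = x = 5

∂L/∂w₁ = 24 × 2 × 1 × 5 = 240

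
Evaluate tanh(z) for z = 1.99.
0.9633

tanh(1.99) = (e^(1.99) - e^(-1.99))/(e^(1.99) + e^(-1.99)) = 0.9633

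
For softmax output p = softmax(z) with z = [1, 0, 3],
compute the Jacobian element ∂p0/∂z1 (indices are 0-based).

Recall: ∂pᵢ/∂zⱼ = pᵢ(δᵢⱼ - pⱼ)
∂p0/∂z1 = -0.004797

p = softmax(z) = [0.1142, 0.04201, 0.8438]
p0 = 0.1142, p1 = 0.04201

∂p0/∂z1 = -p0 × p1 = -0.1142 × 0.04201 = -0.004797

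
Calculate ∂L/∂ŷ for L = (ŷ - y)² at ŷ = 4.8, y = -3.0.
∂L/∂ŷ = 15.6

∂L/∂ŷ = 2(ŷ - y) = 2(4.8 - -3.0) = 2(7.8) = 15.6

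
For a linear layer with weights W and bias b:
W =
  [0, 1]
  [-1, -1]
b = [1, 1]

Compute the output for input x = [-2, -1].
y = [0, 4]

Wx = [0×-2 + 1×-1, -1×-2 + -1×-1]
   = [-1, 3]
y = Wx + b = [-1 + 1, 3 + 1] = [0, 4]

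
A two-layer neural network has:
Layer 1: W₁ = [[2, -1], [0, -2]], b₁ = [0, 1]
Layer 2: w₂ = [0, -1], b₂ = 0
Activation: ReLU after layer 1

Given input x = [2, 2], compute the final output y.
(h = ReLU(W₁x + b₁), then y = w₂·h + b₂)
y = 0

Layer 1 pre-activation: z₁ = [2, -3]
After ReLU: h = [2, 0]
Layer 2 output: y = 0×2 + -1×0 + 0 = 0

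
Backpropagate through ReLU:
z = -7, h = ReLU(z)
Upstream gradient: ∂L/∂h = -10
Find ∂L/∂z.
∂L/∂z = 0

h = ReLU(-7) = 0
Since z < 0: ∂h/∂z = 0
∂L/∂z = ∂L/∂h · ∂h/∂z = -10 × 0 = 0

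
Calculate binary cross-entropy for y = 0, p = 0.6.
L = 0.9163

L = -0·log(0.6) - 1·log(0.4) = -log(0.4) = 0.9163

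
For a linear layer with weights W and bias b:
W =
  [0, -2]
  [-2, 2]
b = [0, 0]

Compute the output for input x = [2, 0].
y = [0, -4]

Wx = [0×2 + -2×0, -2×2 + 2×0]
   = [0, -4]
y = Wx + b = [0 + 0, -4 + 0] = [0, -4]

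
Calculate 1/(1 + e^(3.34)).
0.03422

sigmoid(-3.34) = 1/(1 + e^(3.34)) = 1/(1 + 28.22) = 0.03422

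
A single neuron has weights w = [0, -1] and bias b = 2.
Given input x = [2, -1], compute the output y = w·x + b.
y = 3

y = (0)(2) + (-1)(-1) + 2 = 3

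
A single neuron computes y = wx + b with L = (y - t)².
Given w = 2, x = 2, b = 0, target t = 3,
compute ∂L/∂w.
∂L/∂w = 4

y = wx + b = (2)(2) + 0 = 4
∂L/∂y = 2(y - t) = 2(4 - 3) = 2
∂y/∂w = x = 2
∂L/∂w = ∂L/∂y · ∂y/∂w = 2 × 2 = 4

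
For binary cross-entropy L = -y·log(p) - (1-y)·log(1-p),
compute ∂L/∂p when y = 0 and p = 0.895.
∂L/∂p = 9.524

∂L/∂p = -y/p + (1-y)/(1-p) = 0 + 1/0.105 = 9.524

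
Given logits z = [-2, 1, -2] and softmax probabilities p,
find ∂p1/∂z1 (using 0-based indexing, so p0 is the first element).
∂p1/∂z1 = 0.08236

p = softmax(z) = [0.04528, 0.9094, 0.04528]
p1 = 0.9094

∂p1/∂z1 = p1(1 - p1) = 0.9094 × (1 - 0.9094) = 0.08236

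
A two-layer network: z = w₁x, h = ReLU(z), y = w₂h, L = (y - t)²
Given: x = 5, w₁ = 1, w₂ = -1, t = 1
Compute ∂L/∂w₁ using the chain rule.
∂L/∂w₁ = 60

Forward pass:
z = w₁x = 1×5 = 5
h = ReLU(5) = 5
y = w₂h = -1×5 = -5

Backward pass:
∂L/∂y = 2(y - t) = 2(-5 - 1) = -12
∂y/∂h = w₂ = -1
∂h/∂z = 1 (ReLU derivative)
∂z/∂w₁ = x = 5

∂L/∂w₁ = -12 × -1 × 1 × 5 = 60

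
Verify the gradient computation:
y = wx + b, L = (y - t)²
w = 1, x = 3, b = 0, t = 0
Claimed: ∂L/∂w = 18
Correct

y = (1)(3) + 0 = 3
∂L/∂y = 2(y - t) = 2(3 - 0) = 6
∂y/∂w = x = 3
∂L/∂w = 6 × 3 = 18

Claimed value: 18
Correct: The correct gradient is 18.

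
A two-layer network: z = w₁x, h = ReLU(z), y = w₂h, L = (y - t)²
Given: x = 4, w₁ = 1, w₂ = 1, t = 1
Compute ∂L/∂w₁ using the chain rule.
∂L/∂w₁ = 24

Forward pass:
z = w₁x = 1×4 = 4
h = ReLU(4) = 4
y = w₂h = 1×4 = 4

Backward pass:
∂L/∂y = 2(y - t) = 2(4 - 1) = 6
∂y/∂h = w₂ = 1
∂h/∂z = 1 (ReLU derivative)
∂z/∂w₁ = x = 4

∂L/∂w₁ = 6 × 1 × 1 × 4 = 24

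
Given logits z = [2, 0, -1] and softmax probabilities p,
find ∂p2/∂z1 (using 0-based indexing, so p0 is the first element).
∂p2/∂z1 = -0.004797

p = softmax(z) = [0.8438, 0.1142, 0.04201]
p2 = 0.04201, p1 = 0.1142

∂p2/∂z1 = -p2 × p1 = -0.04201 × 0.1142 = -0.004797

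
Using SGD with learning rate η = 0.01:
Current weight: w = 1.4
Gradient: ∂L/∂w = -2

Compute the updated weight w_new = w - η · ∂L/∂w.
w_new = 1.42

w_new = w - η·∂L/∂w = 1.4 - 0.01×(-2) = 1.4 - (-0.02) = 1.42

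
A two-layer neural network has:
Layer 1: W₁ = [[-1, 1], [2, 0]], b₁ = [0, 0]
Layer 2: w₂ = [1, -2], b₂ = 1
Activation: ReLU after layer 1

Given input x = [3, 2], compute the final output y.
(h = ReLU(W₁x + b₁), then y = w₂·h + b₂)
y = -11

Layer 1 pre-activation: z₁ = [-1, 6]
After ReLU: h = [0, 6]
Layer 2 output: y = 1×0 + -2×6 + 1 = -11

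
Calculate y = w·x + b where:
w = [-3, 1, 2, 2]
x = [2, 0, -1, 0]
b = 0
y = -8

y = (-3)(2) + (1)(0) + (2)(-1) + (2)(0) + 0 = -8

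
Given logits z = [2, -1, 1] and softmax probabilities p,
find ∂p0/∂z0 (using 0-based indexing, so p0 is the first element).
∂p0/∂z0 = 0.2078

p = softmax(z) = [0.7054, 0.03512, 0.2595]
p0 = 0.7054

∂p0/∂z0 = p0(1 - p0) = 0.7054 × (1 - 0.7054) = 0.2078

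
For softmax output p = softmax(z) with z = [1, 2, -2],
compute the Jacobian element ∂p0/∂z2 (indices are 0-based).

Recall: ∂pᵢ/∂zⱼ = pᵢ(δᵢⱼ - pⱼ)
∂p0/∂z2 = -0.003507

p = softmax(z) = [0.2654, 0.7214, 0.01321]
p0 = 0.2654, p2 = 0.01321

∂p0/∂z2 = -p0 × p2 = -0.2654 × 0.01321 = -0.003507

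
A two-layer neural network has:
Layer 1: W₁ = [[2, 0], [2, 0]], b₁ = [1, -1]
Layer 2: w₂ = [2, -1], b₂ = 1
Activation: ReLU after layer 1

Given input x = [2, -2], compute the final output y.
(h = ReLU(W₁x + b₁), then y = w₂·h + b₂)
y = 8

Layer 1 pre-activation: z₁ = [5, 3]
After ReLU: h = [5, 3]
Layer 2 output: y = 2×5 + -1×3 + 1 = 8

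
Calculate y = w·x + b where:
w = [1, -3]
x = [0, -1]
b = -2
y = 1

y = (1)(0) + (-3)(-1) + -2 = 1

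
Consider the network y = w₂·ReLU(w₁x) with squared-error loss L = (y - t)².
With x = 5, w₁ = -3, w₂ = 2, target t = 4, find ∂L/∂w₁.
∂L/∂w₁ = 0

Forward pass:
z = w₁x = -3×5 = -15
h = ReLU(-15) = 0
y = w₂h = 2×0 = 0

Backward pass:
∂L/∂y = 2(y - t) = 2(0 - 4) = -8
∂y/∂h = w₂ = 2
∂h/∂z = 0 (ReLU derivative)
∂z/∂w₁ = x = 5

∂L/∂w₁ = -8 × 2 × 0 × 5 = 0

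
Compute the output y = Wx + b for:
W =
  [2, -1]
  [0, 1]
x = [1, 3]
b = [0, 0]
y = [-1, 3]

Wx = [2×1 + -1×3, 0×1 + 1×3]
   = [-1, 3]
y = Wx + b = [-1 + 0, 3 + 0] = [-1, 3]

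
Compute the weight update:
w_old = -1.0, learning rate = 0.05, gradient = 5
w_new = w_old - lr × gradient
w_new = -1.25

w_new = w - η·∂L/∂w = -1.0 - 0.05×(5) = -1.0 - (0.25) = -1.25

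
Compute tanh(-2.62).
-0.9895

tanh(-2.62) = (e^(-2.62) - e^(2.62))/(e^(-2.62) + e^(2.62)) = -0.9895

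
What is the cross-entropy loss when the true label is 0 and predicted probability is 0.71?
L = 1.238

L = -0·log(0.71) - 1·log(0.29) = -log(0.29) = 1.238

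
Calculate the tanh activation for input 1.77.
0.9436

tanh(1.77) = (e^(1.77) - e^(-1.77))/(e^(1.77) + e^(-1.77)) = 0.9436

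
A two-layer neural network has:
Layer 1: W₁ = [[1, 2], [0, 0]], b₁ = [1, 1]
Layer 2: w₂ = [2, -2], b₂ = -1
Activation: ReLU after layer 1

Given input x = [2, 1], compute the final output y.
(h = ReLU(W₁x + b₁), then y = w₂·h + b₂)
y = 7

Layer 1 pre-activation: z₁ = [5, 1]
After ReLU: h = [5, 1]
Layer 2 output: y = 2×5 + -2×1 + -1 = 7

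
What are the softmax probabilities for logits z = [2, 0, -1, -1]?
p = [0.8098, 0.1096, 0.0403, 0.0403]

exp(z) = [7.389, 1, 0.3679, 0.3679]
Sum = 9.125
p = [0.8098, 0.1096, 0.0403, 0.0403]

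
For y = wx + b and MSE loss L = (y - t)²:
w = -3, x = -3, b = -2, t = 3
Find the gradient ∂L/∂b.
∂L/∂b = 8

y = wx + b = (-3)(-3) + -2 = 7
∂L/∂y = 2(y - t) = 2(7 - 3) = 8
∂y/∂b = 1
∂L/∂b = ∂L/∂y · ∂y/∂b = 8 × 1 = 8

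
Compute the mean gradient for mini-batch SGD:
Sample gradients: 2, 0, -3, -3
Average gradient = -1

Average = (1/4)(2 + 0 + -3 + -3) = -4/4 = -1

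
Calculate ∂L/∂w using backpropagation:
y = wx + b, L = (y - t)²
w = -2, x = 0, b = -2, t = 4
∂L/∂w = 0

y = wx + b = (-2)(0) + -2 = -2
∂L/∂y = 2(y - t) = 2(-2 - 4) = -12
∂y/∂w = x = 0
∂L/∂w = ∂L/∂y · ∂y/∂w = -12 × 0 = 0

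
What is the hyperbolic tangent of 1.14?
0.8144

tanh(1.14) = (e^(1.14) - e^(-1.14))/(e^(1.14) + e^(-1.14)) = 0.8144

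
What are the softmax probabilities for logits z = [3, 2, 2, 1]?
p = [0.5344, 0.1966, 0.1966, 0.0723]

exp(z) = [20.09, 7.389, 7.389, 2.718]
Sum = 37.58
p = [0.5344, 0.1966, 0.1966, 0.0723]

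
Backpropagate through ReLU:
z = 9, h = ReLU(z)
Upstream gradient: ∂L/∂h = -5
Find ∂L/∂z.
∂L/∂z = -5

h = ReLU(9) = 9
Since z > 0: ∂h/∂z = 1
∂L/∂z = ∂L/∂h · ∂h/∂z = -5 × 1 = -5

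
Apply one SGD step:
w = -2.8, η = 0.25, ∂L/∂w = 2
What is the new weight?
w_new = -3.3

w_new = w - η·∂L/∂w = -2.8 - 0.25×(2) = -2.8 - (0.5) = -3.3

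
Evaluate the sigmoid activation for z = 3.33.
0.9654

sigmoid(3.33) = 1/(1 + e^(-3.33)) = 1/(1 + 0.03579) = 0.9654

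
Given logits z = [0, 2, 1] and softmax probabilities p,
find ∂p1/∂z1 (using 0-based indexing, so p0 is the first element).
∂p1/∂z1 = 0.2227

p = softmax(z) = [0.09003, 0.6652, 0.2447]
p1 = 0.6652

∂p1/∂z1 = p1(1 - p1) = 0.6652 × (1 - 0.6652) = 0.2227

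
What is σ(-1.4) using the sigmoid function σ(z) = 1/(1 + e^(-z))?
0.1978

sigmoid(-1.4) = 1/(1 + e^(1.4)) = 1/(1 + 4.055) = 0.1978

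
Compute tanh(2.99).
0.995

tanh(2.99) = (e^(2.99) - e^(-2.99))/(e^(2.99) + e^(-2.99)) = 0.995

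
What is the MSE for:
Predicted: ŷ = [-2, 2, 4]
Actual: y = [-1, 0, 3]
MSE = 2

MSE = (1/3)((-2--1)² + (2-0)² + (4-3)²) = (1/3)(1 + 4 + 1) = 2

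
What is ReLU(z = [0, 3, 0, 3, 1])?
h = [0, 3, 0, 3, 1]

ReLU applied element-wise: max(0,0)=0, max(0,3)=3, max(0,0)=0, max(0,3)=3, max(0,1)=1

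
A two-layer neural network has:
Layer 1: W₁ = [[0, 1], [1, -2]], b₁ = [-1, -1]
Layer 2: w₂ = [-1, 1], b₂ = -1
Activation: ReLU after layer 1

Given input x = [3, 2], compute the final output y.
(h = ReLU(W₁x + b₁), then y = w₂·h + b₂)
y = -2

Layer 1 pre-activation: z₁ = [1, -2]
After ReLU: h = [1, 0]
Layer 2 output: y = -1×1 + 1×0 + -1 = -2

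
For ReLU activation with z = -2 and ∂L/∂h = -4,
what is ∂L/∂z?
∂L/∂z = 0

h = ReLU(-2) = 0
Since z < 0: ∂h/∂z = 0
∂L/∂z = ∂L/∂h · ∂h/∂z = -4 × 0 = 0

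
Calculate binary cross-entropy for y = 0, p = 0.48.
L = 0.6539

L = -0·log(0.48) - 1·log(0.52) = -log(0.52) = 0.6539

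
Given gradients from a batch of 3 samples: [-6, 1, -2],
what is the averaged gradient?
Average gradient = -2.333

Average = (1/3)(-6 + 1 + -2) = -7/3 = -2.333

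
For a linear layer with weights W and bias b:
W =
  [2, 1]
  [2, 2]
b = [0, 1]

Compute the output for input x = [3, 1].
y = [7, 9]

Wx = [2×3 + 1×1, 2×3 + 2×1]
   = [7, 8]
y = Wx + b = [7 + 0, 8 + 1] = [7, 9]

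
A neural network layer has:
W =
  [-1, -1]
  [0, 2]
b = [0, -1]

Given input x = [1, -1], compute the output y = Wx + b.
y = [0, -3]

Wx = [-1×1 + -1×-1, 0×1 + 2×-1]
   = [0, -2]
y = Wx + b = [0 + 0, -2 + -1] = [0, -3]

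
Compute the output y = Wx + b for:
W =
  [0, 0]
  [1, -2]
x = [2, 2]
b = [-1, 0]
y = [-1, -2]

Wx = [0×2 + 0×2, 1×2 + -2×2]
   = [0, -2]
y = Wx + b = [0 + -1, -2 + 0] = [-1, -2]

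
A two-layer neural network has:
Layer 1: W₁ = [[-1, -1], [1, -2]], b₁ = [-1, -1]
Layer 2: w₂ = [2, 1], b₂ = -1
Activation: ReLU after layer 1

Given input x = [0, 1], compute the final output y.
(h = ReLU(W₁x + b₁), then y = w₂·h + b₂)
y = -1

Layer 1 pre-activation: z₁ = [-2, -3]
After ReLU: h = [0, 0]
Layer 2 output: y = 2×0 + 1×0 + -1 = -1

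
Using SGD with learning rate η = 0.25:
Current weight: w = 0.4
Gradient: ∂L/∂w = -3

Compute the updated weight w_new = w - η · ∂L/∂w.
w_new = 1.15

w_new = w - η·∂L/∂w = 0.4 - 0.25×(-3) = 0.4 - (-0.75) = 1.15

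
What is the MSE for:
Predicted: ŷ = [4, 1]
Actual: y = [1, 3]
MSE = 6.5

MSE = (1/2)((4-1)² + (1-3)²) = (1/2)(9 + 4) = 6.5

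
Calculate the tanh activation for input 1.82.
0.9488

tanh(1.82) = (e^(1.82) - e^(-1.82))/(e^(1.82) + e^(-1.82)) = 0.9488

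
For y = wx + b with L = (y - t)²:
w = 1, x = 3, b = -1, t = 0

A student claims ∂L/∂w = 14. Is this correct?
Incorrect

y = (1)(3) + -1 = 2
∂L/∂y = 2(y - t) = 2(2 - 0) = 4
∂y/∂w = x = 3
∂L/∂w = 4 × 3 = 12

Claimed value: 14
Incorrect: The correct gradient is 12.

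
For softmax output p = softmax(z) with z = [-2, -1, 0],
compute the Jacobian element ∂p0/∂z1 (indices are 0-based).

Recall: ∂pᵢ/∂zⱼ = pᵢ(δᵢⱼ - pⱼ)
∂p0/∂z1 = -0.02203

p = softmax(z) = [0.09003, 0.2447, 0.6652]
p0 = 0.09003, p1 = 0.2447

∂p0/∂z1 = -p0 × p1 = -0.09003 × 0.2447 = -0.02203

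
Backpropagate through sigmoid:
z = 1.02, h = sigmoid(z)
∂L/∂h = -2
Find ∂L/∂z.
∂L/∂z = -0.3896

σ(1.02) = 0.735
σ'(1.02) = σ(1.02)(1 - σ(1.02)) = 0.735 × 0.265 = 0.1948
∂L/∂z = ∂L/∂h · σ'(z) = -2 × 0.1948 = -0.3896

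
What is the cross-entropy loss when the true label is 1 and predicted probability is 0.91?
L = 0.09431

L = -1·log(0.91) - 0·log(0.09) = -log(0.91) = 0.09431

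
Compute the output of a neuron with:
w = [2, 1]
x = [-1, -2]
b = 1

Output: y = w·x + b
y = -3

y = (2)(-1) + (1)(-2) + 1 = -3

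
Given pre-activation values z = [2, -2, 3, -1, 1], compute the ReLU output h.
h = [2, 0, 3, 0, 1]

ReLU applied element-wise: max(0,2)=2, max(0,-2)=0, max(0,3)=3, max(0,-1)=0, max(0,1)=1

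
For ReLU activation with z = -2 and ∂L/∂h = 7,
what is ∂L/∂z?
∂L/∂z = 0

h = ReLU(-2) = 0
Since z < 0: ∂h/∂z = 0
∂L/∂z = ∂L/∂h · ∂h/∂z = 7 × 0 = 0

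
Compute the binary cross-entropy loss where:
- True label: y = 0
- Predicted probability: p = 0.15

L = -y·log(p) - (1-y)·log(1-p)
L = 0.1625

L = -0·log(0.15) - 1·log(0.85) = -log(0.85) = 0.1625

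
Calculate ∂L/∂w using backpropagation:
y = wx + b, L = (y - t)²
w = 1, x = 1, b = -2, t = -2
∂L/∂w = 2

y = wx + b = (1)(1) + -2 = -1
∂L/∂y = 2(y - t) = 2(-1 - -2) = 2
∂y/∂w = x = 1
∂L/∂w = ∂L/∂y · ∂y/∂w = 2 × 1 = 2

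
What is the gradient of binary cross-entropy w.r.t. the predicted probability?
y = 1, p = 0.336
∂L/∂p = -2.976

∂L/∂p = -y/p + (1-y)/(1-p) = -1/0.336 + 0 = -2.976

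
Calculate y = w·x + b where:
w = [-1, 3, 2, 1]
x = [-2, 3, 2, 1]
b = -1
y = 15

y = (-1)(-2) + (3)(3) + (2)(2) + (1)(1) + -1 = 15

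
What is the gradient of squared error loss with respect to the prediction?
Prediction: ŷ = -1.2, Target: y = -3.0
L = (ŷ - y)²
∂L/∂ŷ = 3.6

∂L/∂ŷ = 2(ŷ - y) = 2(-1.2 - -3.0) = 2(1.8) = 3.6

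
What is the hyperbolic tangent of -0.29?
-0.2821

tanh(-0.29) = (e^(-0.29) - e^(0.29))/(e^(-0.29) + e^(0.29)) = -0.2821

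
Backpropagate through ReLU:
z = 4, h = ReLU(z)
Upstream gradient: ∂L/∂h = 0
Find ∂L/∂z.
∂L/∂z = 0

h = ReLU(4) = 4
Since z > 0: ∂h/∂z = 1
∂L/∂z = ∂L/∂h · ∂h/∂z = 0 × 1 = 0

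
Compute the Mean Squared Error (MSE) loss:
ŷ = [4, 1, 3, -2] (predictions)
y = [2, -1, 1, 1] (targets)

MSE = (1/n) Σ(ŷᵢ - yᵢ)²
MSE = 5.25

MSE = (1/4)((4-2)² + (1--1)² + (3-1)² + (-2-1)²) = (1/4)(4 + 4 + 4 + 9) = 5.25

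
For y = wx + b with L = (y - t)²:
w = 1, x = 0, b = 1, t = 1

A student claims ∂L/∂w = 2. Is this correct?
Incorrect

y = (1)(0) + 1 = 1
∂L/∂y = 2(y - t) = 2(1 - 1) = 0
∂y/∂w = x = 0
∂L/∂w = 0 × 0 = 0

Claimed value: 2
Incorrect: The correct gradient is 0.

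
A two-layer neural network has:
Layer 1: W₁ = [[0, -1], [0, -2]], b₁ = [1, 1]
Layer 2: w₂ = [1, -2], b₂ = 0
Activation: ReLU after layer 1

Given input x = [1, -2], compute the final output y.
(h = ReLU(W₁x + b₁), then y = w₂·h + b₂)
y = -7

Layer 1 pre-activation: z₁ = [3, 5]
After ReLU: h = [3, 5]
Layer 2 output: y = 1×3 + -2×5 + 0 = -7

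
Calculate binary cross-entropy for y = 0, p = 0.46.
L = 0.6162

L = -0·log(0.46) - 1·log(0.54) = -log(0.54) = 0.6162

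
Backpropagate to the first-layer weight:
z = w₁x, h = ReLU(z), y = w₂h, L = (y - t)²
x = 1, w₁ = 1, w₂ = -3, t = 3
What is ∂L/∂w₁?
∂L/∂w₁ = 36

Forward pass:
z = w₁x = 1×1 = 1
h = ReLU(1) = 1
y = w₂h = -3×1 = -3

Backward pass:
∂L/∂y = 2(y - t) = 2(-3 - 3) = -12
∂y/∂h = w₂ = -3
∂h/∂z = 1 (ReLU derivative)
∂z/∂w₁ = x = 1

∂L/∂w₁ = -12 × -3 × 1 × 1 = 36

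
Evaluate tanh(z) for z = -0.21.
-0.207

tanh(-0.21) = (e^(-0.21) - e^(0.21))/(e^(-0.21) + e^(0.21)) = -0.207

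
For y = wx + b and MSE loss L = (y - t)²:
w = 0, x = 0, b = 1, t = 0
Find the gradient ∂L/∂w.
∂L/∂w = 0

y = wx + b = (0)(0) + 1 = 1
∂L/∂y = 2(y - t) = 2(1 - 0) = 2
∂y/∂w = x = 0
∂L/∂w = ∂L/∂y · ∂y/∂w = 2 × 0 = 0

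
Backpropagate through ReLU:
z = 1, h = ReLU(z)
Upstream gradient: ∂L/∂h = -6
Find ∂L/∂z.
∂L/∂z = -6

h = ReLU(1) = 1
Since z > 0: ∂h/∂z = 1
∂L/∂z = ∂L/∂h · ∂h/∂z = -6 × 1 = -6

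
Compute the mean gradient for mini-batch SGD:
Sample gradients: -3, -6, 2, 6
Average gradient = -0.25

Average = (1/4)(-3 + -6 + 2 + 6) = -1/4 = -0.25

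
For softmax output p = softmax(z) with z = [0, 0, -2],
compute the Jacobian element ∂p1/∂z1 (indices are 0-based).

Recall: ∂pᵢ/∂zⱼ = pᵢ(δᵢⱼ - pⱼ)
∂p1/∂z1 = 0.249

p = softmax(z) = [0.4683, 0.4683, 0.06338]
p1 = 0.4683

∂p1/∂z1 = p1(1 - p1) = 0.4683 × (1 - 0.4683) = 0.249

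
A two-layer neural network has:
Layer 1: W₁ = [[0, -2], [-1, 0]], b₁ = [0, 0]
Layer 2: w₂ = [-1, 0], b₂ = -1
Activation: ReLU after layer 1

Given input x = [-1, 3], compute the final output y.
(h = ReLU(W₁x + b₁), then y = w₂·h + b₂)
y = -1

Layer 1 pre-activation: z₁ = [-6, 1]
After ReLU: h = [0, 1]
Layer 2 output: y = -1×0 + 0×1 + -1 = -1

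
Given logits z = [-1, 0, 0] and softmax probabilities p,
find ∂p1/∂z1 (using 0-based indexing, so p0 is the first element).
∂p1/∂z1 = 0.244

p = softmax(z) = [0.1554, 0.4223, 0.4223]
p1 = 0.4223

∂p1/∂z1 = p1(1 - p1) = 0.4223 × (1 - 0.4223) = 0.244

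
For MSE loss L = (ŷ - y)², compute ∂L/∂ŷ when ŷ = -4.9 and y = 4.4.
∂L/∂ŷ = -18.6

∂L/∂ŷ = 2(ŷ - y) = 2(-4.9 - 4.4) = 2(-9.3) = -18.6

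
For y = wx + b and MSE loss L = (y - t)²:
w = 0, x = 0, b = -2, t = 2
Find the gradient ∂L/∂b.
∂L/∂b = -8

y = wx + b = (0)(0) + -2 = -2
∂L/∂y = 2(y - t) = 2(-2 - 2) = -8
∂y/∂b = 1
∂L/∂b = ∂L/∂y · ∂y/∂b = -8 × 1 = -8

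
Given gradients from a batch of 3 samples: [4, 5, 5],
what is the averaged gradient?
Average gradient = 4.667

Average = (1/3)(4 + 5 + 5) = 14/3 = 4.667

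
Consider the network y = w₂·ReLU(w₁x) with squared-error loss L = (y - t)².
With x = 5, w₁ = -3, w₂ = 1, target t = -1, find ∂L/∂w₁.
∂L/∂w₁ = 0

Forward pass:
z = w₁x = -3×5 = -15
h = ReLU(-15) = 0
y = w₂h = 1×0 = 0

Backward pass:
∂L/∂y = 2(y - t) = 2(0 - -1) = 2
∂y/∂h = w₂ = 1
∂h/∂z = 0 (ReLU derivative)
∂z/∂w₁ = x = 5

∂L/∂w₁ = 2 × 1 × 0 × 5 = 0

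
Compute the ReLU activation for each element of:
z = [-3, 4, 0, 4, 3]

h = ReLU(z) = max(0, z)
h = [0, 4, 0, 4, 3]

ReLU applied element-wise: max(0,-3)=0, max(0,4)=4, max(0,0)=0, max(0,4)=4, max(0,3)=3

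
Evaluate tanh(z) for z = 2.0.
0.964

tanh(2.0) = (e^(2.0) - e^(-2.0))/(e^(2.0) + e^(-2.0)) = 0.964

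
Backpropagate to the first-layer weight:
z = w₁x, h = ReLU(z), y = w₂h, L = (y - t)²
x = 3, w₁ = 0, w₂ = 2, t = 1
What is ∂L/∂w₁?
∂L/∂w₁ = 0

Forward pass:
z = w₁x = 0×3 = 0
h = ReLU(0) = 0
y = w₂h = 2×0 = 0

Backward pass:
∂L/∂y = 2(y - t) = 2(0 - 1) = -2
∂y/∂h = w₂ = 2
∂h/∂z = 0 (ReLU derivative)
∂z/∂w₁ = x = 3

∂L/∂w₁ = -2 × 2 × 0 × 3 = 0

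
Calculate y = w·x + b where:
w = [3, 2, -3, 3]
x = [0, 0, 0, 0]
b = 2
y = 2

y = (3)(0) + (2)(0) + (-3)(0) + (3)(0) + 2 = 2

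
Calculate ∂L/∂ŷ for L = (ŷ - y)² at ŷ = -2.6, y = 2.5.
∂L/∂ŷ = -10.2

∂L/∂ŷ = 2(ŷ - y) = 2(-2.6 - 2.5) = 2(-5.1) = -10.2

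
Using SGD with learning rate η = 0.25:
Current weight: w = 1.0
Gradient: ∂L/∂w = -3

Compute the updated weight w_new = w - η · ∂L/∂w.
w_new = 1.75

w_new = w - η·∂L/∂w = 1.0 - 0.25×(-3) = 1.0 - (-0.75) = 1.75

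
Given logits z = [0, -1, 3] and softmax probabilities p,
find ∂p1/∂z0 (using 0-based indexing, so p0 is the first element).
∂p1/∂z0 = -0.0007993

p = softmax(z) = [0.04661, 0.01715, 0.9362]
p1 = 0.01715, p0 = 0.04661

∂p1/∂z0 = -p1 × p0 = -0.01715 × 0.04661 = -0.0007993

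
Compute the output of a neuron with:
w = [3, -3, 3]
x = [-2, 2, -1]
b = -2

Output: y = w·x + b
y = -17

y = (3)(-2) + (-3)(2) + (3)(-1) + -2 = -17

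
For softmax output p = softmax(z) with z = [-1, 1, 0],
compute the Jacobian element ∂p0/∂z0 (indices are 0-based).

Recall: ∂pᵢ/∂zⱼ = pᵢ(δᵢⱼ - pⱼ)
∂p0/∂z0 = 0.08193

p = softmax(z) = [0.09003, 0.6652, 0.2447]
p0 = 0.09003

∂p0/∂z0 = p0(1 - p0) = 0.09003 × (1 - 0.09003) = 0.08193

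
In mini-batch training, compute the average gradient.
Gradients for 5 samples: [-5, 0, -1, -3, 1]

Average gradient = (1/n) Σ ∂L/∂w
Average gradient = -1.6

Average = (1/5)(-5 + 0 + -1 + -3 + 1) = -8/5 = -1.6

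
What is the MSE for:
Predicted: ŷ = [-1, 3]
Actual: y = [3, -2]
MSE = 20.5

MSE = (1/2)((-1-3)² + (3--2)²) = (1/2)(16 + 25) = 20.5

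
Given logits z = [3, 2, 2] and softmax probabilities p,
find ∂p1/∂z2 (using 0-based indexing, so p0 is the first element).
∂p1/∂z2 = -0.04492

p = softmax(z) = [0.5761, 0.2119, 0.2119]
p1 = 0.2119, p2 = 0.2119

∂p1/∂z2 = -p1 × p2 = -0.2119 × 0.2119 = -0.04492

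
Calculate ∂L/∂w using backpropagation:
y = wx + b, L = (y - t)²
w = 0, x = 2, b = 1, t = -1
∂L/∂w = 8

y = wx + b = (0)(2) + 1 = 1
∂L/∂y = 2(y - t) = 2(1 - -1) = 4
∂y/∂w = x = 2
∂L/∂w = ∂L/∂y · ∂y/∂w = 4 × 2 = 8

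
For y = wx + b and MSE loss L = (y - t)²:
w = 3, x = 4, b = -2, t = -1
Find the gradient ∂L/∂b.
∂L/∂b = 22

y = wx + b = (3)(4) + -2 = 10
∂L/∂y = 2(y - t) = 2(10 - -1) = 22
∂y/∂b = 1
∂L/∂b = ∂L/∂y · ∂y/∂b = 22 × 1 = 22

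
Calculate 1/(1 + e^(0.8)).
0.31

sigmoid(-0.8) = 1/(1 + e^(0.8)) = 1/(1 + 2.226) = 0.31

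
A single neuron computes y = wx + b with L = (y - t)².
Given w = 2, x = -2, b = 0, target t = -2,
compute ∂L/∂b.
∂L/∂b = -4

y = wx + b = (2)(-2) + 0 = -4
∂L/∂y = 2(y - t) = 2(-4 - -2) = -4
∂y/∂b = 1
∂L/∂b = ∂L/∂y · ∂y/∂b = -4 × 1 = -4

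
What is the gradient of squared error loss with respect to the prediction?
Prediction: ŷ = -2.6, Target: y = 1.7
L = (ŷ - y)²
∂L/∂ŷ = -8.6

∂L/∂ŷ = 2(ŷ - y) = 2(-2.6 - 1.7) = 2(-4.3) = -8.6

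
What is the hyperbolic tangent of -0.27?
-0.2636

tanh(-0.27) = (e^(-0.27) - e^(0.27))/(e^(-0.27) + e^(0.27)) = -0.2636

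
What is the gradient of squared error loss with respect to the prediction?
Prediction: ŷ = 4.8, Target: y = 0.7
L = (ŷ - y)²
∂L/∂ŷ = 8.2

∂L/∂ŷ = 2(ŷ - y) = 2(4.8 - 0.7) = 2(4.1) = 8.2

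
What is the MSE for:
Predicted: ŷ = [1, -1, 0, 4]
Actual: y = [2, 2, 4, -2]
MSE = 15.5

MSE = (1/4)((1-2)² + (-1-2)² + (0-4)² + (4--2)²) = (1/4)(1 + 9 + 16 + 36) = 15.5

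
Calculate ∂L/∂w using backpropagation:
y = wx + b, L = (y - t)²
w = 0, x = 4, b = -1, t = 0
∂L/∂w = -8

y = wx + b = (0)(4) + -1 = -1
∂L/∂y = 2(y - t) = 2(-1 - 0) = -2
∂y/∂w = x = 4
∂L/∂w = ∂L/∂y · ∂y/∂w = -2 × 4 = -8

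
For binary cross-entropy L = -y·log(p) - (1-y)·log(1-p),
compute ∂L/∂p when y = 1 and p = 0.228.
∂L/∂p = -4.386

∂L/∂p = -y/p + (1-y)/(1-p) = -1/0.228 + 0 = -4.386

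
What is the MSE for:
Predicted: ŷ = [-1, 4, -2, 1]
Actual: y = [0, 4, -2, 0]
MSE = 0.5

MSE = (1/4)((-1-0)² + (4-4)² + (-2--2)² + (1-0)²) = (1/4)(1 + 0 + 0 + 1) = 0.5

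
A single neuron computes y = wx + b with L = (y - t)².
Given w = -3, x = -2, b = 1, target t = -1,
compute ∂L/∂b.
∂L/∂b = 16

y = wx + b = (-3)(-2) + 1 = 7
∂L/∂y = 2(y - t) = 2(7 - -1) = 16
∂y/∂b = 1
∂L/∂b = ∂L/∂y · ∂y/∂b = 16 × 1 = 16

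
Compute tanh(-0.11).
-0.1096

tanh(-0.11) = (e^(-0.11) - e^(0.11))/(e^(-0.11) + e^(0.11)) = -0.1096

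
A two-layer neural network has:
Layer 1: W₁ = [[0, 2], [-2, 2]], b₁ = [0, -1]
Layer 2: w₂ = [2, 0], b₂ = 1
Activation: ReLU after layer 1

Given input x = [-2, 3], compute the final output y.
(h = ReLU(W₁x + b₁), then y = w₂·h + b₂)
y = 13

Layer 1 pre-activation: z₁ = [6, 9]
After ReLU: h = [6, 9]
Layer 2 output: y = 2×6 + 0×9 + 1 = 13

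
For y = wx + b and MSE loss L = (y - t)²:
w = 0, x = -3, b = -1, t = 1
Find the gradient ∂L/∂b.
∂L/∂b = -4

y = wx + b = (0)(-3) + -1 = -1
∂L/∂y = 2(y - t) = 2(-1 - 1) = -4
∂y/∂b = 1
∂L/∂b = ∂L/∂y · ∂y/∂b = -4 × 1 = -4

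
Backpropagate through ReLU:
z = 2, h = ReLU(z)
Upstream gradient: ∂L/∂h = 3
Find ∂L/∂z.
∂L/∂z = 3

h = ReLU(2) = 2
Since z > 0: ∂h/∂z = 1
∂L/∂z = ∂L/∂h · ∂h/∂z = 3 × 1 = 3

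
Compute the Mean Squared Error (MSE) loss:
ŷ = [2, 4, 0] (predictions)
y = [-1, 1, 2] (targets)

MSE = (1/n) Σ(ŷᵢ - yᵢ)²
MSE = 7.333

MSE = (1/3)((2--1)² + (4-1)² + (0-2)²) = (1/3)(9 + 9 + 4) = 7.333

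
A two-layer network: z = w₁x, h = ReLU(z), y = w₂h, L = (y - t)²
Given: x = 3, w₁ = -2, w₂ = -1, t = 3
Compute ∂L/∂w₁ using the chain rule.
∂L/∂w₁ = 0

Forward pass:
z = w₁x = -2×3 = -6
h = ReLU(-6) = 0
y = w₂h = -1×0 = 0

Backward pass:
∂L/∂y = 2(y - t) = 2(0 - 3) = -6
∂y/∂h = w₂ = -1
∂h/∂z = 0 (ReLU derivative)
∂z/∂w₁ = x = 3

∂L/∂w₁ = -6 × -1 × 0 × 3 = 0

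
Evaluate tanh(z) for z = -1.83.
-0.9498

tanh(-1.83) = (e^(-1.83) - e^(1.83))/(e^(-1.83) + e^(1.83)) = -0.9498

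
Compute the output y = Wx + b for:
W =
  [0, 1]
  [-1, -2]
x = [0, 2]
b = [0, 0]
y = [2, -4]

Wx = [0×0 + 1×2, -1×0 + -2×2]
   = [2, -4]
y = Wx + b = [2 + 0, -4 + 0] = [2, -4]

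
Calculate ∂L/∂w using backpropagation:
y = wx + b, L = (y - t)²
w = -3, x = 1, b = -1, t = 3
∂L/∂w = -14

y = wx + b = (-3)(1) + -1 = -4
∂L/∂y = 2(y - t) = 2(-4 - 3) = -14
∂y/∂w = x = 1
∂L/∂w = ∂L/∂y · ∂y/∂w = -14 × 1 = -14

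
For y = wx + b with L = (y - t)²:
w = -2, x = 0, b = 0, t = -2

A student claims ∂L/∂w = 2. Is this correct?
Incorrect

y = (-2)(0) + 0 = 0
∂L/∂y = 2(y - t) = 2(0 - -2) = 4
∂y/∂w = x = 0
∂L/∂w = 4 × 0 = 0

Claimed value: 2
Incorrect: The correct gradient is 0.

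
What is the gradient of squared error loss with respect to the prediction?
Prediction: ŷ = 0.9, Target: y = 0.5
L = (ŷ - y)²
∂L/∂ŷ = 0.8

∂L/∂ŷ = 2(ŷ - y) = 2(0.9 - 0.5) = 2(0.4) = 0.8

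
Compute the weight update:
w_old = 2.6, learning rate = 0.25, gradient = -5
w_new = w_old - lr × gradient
w_new = 3.85

w_new = w - η·∂L/∂w = 2.6 - 0.25×(-5) = 2.6 - (-1.25) = 3.85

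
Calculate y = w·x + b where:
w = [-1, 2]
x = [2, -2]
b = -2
y = -8

y = (-1)(2) + (2)(-2) + -2 = -8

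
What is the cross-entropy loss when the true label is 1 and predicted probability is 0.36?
L = 1.022

L = -1·log(0.36) - 0·log(0.64) = -log(0.36) = 1.022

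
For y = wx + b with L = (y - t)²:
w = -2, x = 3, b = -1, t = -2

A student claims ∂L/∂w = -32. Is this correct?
Incorrect

y = (-2)(3) + -1 = -7
∂L/∂y = 2(y - t) = 2(-7 - -2) = -10
∂y/∂w = x = 3
∂L/∂w = -10 × 3 = -30

Claimed value: -32
Incorrect: The correct gradient is -30.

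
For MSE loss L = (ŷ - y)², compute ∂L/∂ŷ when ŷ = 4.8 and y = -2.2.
∂L/∂ŷ = 14.0

∂L/∂ŷ = 2(ŷ - y) = 2(4.8 - -2.2) = 2(7.0) = 14.0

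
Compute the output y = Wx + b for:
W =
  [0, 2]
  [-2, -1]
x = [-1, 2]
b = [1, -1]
y = [5, -1]

Wx = [0×-1 + 2×2, -2×-1 + -1×2]
   = [4, 0]
y = Wx + b = [4 + 1, 0 + -1] = [5, -1]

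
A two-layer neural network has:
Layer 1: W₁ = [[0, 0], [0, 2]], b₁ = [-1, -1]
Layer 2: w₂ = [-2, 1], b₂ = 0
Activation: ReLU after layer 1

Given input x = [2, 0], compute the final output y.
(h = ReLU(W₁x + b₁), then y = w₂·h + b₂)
y = 0

Layer 1 pre-activation: z₁ = [-1, -1]
After ReLU: h = [0, 0]
Layer 2 output: y = -2×0 + 1×0 + 0 = 0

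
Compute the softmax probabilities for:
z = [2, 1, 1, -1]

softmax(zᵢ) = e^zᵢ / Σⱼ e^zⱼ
p = [0.5601, 0.206, 0.206, 0.0279]

exp(z) = [7.389, 2.718, 2.718, 0.3679]
Sum = 13.19
p = [0.5601, 0.206, 0.206, 0.0279]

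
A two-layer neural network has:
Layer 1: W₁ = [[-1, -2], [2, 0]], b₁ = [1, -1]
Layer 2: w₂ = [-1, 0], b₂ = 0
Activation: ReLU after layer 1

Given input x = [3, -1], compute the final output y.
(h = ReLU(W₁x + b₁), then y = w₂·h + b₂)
y = 0

Layer 1 pre-activation: z₁ = [0, 5]
After ReLU: h = [0, 5]
Layer 2 output: y = -1×0 + 0×5 + 0 = 0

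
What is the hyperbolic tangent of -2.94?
-0.9944

tanh(-2.94) = (e^(-2.94) - e^(2.94))/(e^(-2.94) + e^(2.94)) = -0.9944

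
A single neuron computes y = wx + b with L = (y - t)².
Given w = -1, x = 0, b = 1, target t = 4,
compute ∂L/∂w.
∂L/∂w = 0

y = wx + b = (-1)(0) + 1 = 1
∂L/∂y = 2(y - t) = 2(1 - 4) = -6
∂y/∂w = x = 0
∂L/∂w = ∂L/∂y · ∂y/∂w = -6 × 0 = 0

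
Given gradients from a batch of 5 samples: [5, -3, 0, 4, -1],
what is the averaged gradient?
Average gradient = 1

Average = (1/5)(5 + -3 + 0 + 4 + -1) = 5/5 = 1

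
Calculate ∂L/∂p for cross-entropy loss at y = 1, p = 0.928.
∂L/∂p = -1.078

∂L/∂p = -y/p + (1-y)/(1-p) = -1/0.928 + 0 = -1.078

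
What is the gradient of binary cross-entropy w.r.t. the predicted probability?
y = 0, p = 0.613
∂L/∂p = 2.584

∂L/∂p = -y/p + (1-y)/(1-p) = 0 + 1/0.387 = 2.584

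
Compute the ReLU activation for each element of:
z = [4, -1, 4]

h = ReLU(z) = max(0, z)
h = [4, 0, 4]

ReLU applied element-wise: max(0,4)=4, max(0,-1)=0, max(0,4)=4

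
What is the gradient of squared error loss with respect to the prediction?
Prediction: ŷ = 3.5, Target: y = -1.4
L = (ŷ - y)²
∂L/∂ŷ = 9.8

∂L/∂ŷ = 2(ŷ - y) = 2(3.5 - -1.4) = 2(4.9) = 9.8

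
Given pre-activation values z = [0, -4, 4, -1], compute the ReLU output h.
h = [0, 0, 4, 0]

ReLU applied element-wise: max(0,0)=0, max(0,-4)=0, max(0,4)=4, max(0,-1)=0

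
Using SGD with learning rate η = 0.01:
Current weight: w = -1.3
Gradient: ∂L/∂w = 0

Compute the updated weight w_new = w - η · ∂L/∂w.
w_new = -1.3

w_new = w - η·∂L/∂w = -1.3 - 0.01×(0) = -1.3 - (0) = -1.3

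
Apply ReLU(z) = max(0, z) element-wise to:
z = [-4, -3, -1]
h = [0, 0, 0]

ReLU applied element-wise: max(0,-4)=0, max(0,-3)=0, max(0,-1)=0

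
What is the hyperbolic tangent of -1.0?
-0.7616

tanh(-1.0) = (e^(-1.0) - e^(1.0))/(e^(-1.0) + e^(1.0)) = -0.7616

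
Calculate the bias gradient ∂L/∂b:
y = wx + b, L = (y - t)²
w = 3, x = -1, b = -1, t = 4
∂L/∂b = -16

y = wx + b = (3)(-1) + -1 = -4
∂L/∂y = 2(y - t) = 2(-4 - 4) = -16
∂y/∂b = 1
∂L/∂b = ∂L/∂y · ∂y/∂b = -16 × 1 = -16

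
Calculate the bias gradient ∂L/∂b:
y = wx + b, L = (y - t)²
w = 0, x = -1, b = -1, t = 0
∂L/∂b = -2

y = wx + b = (0)(-1) + -1 = -1
∂L/∂y = 2(y - t) = 2(-1 - 0) = -2
∂y/∂b = 1
∂L/∂b = ∂L/∂y · ∂y/∂b = -2 × 1 = -2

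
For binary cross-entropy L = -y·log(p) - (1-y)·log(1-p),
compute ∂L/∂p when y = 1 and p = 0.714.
∂L/∂p = -1.401

∂L/∂p = -y/p + (1-y)/(1-p) = -1/0.714 + 0 = -1.401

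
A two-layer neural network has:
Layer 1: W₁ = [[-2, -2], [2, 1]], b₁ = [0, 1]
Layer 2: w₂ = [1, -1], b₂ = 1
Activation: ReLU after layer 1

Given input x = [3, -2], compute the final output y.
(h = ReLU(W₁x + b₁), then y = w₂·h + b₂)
y = -4

Layer 1 pre-activation: z₁ = [-2, 5]
After ReLU: h = [0, 5]
Layer 2 output: y = 1×0 + -1×5 + 1 = -4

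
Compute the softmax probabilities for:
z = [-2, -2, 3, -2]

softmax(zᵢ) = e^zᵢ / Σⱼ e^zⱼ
p = [0.0066, 0.0066, 0.9802, 0.0066]

exp(z) = [0.1353, 0.1353, 20.09, 0.1353]
Sum = 20.49
p = [0.0066, 0.0066, 0.9802, 0.0066]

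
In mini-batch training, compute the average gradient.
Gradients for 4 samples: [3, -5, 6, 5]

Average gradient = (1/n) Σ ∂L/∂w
Average gradient = 2.25

Average = (1/4)(3 + -5 + 6 + 5) = 9/4 = 2.25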